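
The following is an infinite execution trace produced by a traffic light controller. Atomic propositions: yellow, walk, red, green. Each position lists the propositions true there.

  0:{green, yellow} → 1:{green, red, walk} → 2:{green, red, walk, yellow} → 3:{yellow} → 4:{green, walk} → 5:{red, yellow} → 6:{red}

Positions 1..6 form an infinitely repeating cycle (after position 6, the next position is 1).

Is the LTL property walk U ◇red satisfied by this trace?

Holds

Walking from position 0: ◇red first holds at position 0, and walk holds at every earlier position along the way, so walk U ◇red holds.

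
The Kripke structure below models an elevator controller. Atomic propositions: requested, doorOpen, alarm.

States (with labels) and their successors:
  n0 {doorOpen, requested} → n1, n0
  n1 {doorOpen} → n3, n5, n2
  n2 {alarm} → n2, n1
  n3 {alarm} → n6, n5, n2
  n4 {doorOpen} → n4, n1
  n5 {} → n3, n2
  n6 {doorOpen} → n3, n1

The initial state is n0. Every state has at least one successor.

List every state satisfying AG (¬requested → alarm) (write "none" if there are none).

States satisfying ¬requested → alarm: {n0, n2, n3}.
States satisfying AG (¬requested → alarm): ∅.

none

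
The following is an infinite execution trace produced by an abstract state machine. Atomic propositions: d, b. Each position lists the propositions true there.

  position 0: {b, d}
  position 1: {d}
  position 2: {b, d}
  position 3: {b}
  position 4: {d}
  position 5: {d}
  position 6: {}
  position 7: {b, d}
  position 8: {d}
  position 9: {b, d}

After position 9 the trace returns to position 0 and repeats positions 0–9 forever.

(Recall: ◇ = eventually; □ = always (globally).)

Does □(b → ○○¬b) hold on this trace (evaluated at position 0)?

b → ○○¬b must hold at every position from 0 onward. It fails at position 0, so □(b → ○○¬b) is false.
Positions where b holds: 0, 2, 3, 7, 9.
Check ○○¬b at each: 0→fails, 2→ok, 3→ok, 7→fails, 9→ok.

Violated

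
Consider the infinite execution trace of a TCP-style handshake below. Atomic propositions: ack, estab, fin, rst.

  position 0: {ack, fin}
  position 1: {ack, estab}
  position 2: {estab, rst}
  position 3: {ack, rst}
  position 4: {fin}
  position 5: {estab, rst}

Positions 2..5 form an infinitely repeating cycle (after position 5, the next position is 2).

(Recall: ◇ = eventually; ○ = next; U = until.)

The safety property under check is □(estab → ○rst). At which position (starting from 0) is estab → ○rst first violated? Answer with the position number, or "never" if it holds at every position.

never

estab → ○rst holds at every position 0..5, and those are all the positions the trace ever visits, so the invariant □(estab → ○rst) is never violated.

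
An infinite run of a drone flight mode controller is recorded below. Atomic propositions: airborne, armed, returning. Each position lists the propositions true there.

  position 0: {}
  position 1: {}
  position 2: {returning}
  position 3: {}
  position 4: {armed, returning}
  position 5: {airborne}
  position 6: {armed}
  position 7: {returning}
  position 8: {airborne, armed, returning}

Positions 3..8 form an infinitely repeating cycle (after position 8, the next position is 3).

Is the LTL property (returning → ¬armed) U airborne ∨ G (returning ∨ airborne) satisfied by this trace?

Walking from position 0: at position 4, airborne has not yet held and returning → ¬armed fails, so (returning → ¬armed) U airborne is false.
returning ∨ airborne must hold at every position from 0 onward. It fails at position 0, so G (returning ∨ airborne) is false.
At position 0: (returning → ¬armed) U airborne is false; G (returning ∨ airborne) is false; so (returning → ¬armed) U airborne ∨ G (returning ∨ airborne) is false.

Does not hold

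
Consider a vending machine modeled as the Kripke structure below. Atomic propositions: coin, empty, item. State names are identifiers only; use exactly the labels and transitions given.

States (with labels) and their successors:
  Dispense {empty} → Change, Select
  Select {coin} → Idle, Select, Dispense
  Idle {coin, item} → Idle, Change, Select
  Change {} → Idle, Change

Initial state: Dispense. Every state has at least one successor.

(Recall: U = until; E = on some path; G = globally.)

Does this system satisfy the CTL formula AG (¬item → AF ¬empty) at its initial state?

Yes

States satisfying ¬item → AF ¬empty: {Dispense, Select, Idle, Change}.
States satisfying AG (¬item → AF ¬empty): {Dispense, Select, Idle, Change}.
Every state reachable from Dispense satisfies ¬item → AF ¬empty.
Dispense ∈ Sat(AG (¬item → AF ¬empty)).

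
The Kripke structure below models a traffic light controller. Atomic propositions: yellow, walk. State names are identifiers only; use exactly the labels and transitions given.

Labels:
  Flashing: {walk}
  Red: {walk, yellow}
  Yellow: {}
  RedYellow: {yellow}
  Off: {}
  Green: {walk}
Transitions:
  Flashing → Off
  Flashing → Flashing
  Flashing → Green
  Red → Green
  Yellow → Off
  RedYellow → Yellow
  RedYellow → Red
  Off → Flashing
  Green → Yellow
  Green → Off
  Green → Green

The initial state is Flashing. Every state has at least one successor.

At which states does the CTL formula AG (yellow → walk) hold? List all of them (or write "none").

States satisfying yellow → walk: {Flashing, Red, Yellow, Off, Green}.
States satisfying AG (yellow → walk): {Flashing, Red, Yellow, Off, Green}.

{Flashing, Red, Yellow, Off, Green}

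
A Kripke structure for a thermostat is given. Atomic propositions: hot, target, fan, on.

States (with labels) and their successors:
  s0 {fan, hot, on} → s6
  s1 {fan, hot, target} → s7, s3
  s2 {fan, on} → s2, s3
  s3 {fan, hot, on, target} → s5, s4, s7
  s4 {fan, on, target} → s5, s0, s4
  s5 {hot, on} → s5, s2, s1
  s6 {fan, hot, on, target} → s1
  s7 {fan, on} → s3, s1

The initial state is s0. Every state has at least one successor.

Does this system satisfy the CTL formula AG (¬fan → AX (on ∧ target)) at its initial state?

Does not hold

States satisfying ¬fan → AX (on ∧ target): {s0, s1, s2, s3, s4, s6, s7}.
States satisfying AG (¬fan → AX (on ∧ target)): ∅.
s5 is reachable from s0 and violates ¬fan → AX (on ∧ target), so AG fails at s0.
s0 ∉ Sat(AG (¬fan → AX (on ∧ target))).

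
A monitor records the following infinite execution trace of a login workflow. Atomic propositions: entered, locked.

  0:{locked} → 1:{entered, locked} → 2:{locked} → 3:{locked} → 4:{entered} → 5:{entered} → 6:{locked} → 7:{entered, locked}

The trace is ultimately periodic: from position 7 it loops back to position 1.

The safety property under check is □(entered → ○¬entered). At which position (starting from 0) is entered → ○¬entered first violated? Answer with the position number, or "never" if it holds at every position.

Check entered → ○¬entered at each position in order: 0 ✓, 1 ✓, 2 ✓, 3 ✓.
At position 4 the labels are {entered} and the next position 5 has {entered}, so entered → ○¬entered is false there. This is the first violation.

4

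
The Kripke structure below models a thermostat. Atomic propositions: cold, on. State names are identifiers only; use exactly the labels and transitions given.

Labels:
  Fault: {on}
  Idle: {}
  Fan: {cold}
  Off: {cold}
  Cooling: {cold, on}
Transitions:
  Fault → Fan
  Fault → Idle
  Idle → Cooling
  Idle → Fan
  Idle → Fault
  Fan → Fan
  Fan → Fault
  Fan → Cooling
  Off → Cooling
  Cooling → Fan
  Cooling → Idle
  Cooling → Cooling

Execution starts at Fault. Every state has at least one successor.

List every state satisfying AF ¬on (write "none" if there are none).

{Fault, Idle, Fan, Off}

States satisfying ¬on: {Idle, Fan, Off}.
States satisfying AF ¬on: {Fault, Idle, Fan, Off}.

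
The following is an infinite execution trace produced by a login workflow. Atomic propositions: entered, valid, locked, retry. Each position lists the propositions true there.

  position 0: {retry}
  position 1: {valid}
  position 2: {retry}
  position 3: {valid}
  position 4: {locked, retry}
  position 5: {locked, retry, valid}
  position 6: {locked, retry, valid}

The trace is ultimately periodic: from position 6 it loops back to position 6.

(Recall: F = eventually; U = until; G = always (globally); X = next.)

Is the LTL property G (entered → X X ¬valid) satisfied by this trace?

Holds

entered → X X ¬valid holds at every position 0..6, and those are all positions ever visited, so G (entered → X X ¬valid) holds.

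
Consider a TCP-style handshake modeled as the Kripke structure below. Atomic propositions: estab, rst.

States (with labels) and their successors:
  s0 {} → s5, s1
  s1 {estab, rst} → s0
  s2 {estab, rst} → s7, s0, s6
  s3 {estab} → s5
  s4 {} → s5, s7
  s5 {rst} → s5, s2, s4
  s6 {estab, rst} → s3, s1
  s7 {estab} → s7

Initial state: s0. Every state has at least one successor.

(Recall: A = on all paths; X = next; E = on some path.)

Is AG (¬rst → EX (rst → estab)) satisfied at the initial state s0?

States satisfying ¬rst → EX (rst → estab): {s0, s1, s2, s4, s5, s6, s7}.
States satisfying AG (¬rst → EX (rst → estab)): {s7}.
s3 is reachable from s0 and violates ¬rst → EX (rst → estab), so AG fails at s0.
s0 ∉ Sat(AG (¬rst → EX (rst → estab))).

Violated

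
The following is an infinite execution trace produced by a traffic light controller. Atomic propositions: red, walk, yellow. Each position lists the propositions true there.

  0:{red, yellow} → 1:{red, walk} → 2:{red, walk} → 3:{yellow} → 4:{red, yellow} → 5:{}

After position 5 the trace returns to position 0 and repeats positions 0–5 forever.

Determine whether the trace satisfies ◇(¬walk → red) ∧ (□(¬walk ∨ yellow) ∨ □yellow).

Does not hold

¬walk → red holds at position 0, which is reachable from 0, so ◇(¬walk → red) holds.
At position 0: ◇(¬walk → red) is true; □(¬walk ∨ yellow) ∨ □yellow is false; so ◇(¬walk → red) ∧ (□(¬walk ∨ yellow) ∨ □yellow) is false.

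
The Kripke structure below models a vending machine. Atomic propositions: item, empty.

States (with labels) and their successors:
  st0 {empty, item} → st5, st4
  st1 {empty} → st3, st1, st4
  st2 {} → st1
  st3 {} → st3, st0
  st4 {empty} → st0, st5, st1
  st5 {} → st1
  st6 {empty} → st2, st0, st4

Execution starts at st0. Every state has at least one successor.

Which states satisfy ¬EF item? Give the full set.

none

States satisfying item: {st0}.
States satisfying EF item: {st0, st1, st2, st3, st4, st5, st6}.
States satisfying ¬EF item: ∅.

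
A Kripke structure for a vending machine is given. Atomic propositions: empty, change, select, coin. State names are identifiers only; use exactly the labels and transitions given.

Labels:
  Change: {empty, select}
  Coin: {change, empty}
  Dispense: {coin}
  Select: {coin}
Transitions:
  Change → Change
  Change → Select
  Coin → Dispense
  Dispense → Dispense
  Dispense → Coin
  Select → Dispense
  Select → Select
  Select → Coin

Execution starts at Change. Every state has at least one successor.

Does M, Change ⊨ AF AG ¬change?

States satisfying AG ¬change: ∅.
States satisfying AF AG ¬change: ∅.
There is a path from Change along which AG ¬change never holds.
Change ∉ Sat(AF AG ¬change).

No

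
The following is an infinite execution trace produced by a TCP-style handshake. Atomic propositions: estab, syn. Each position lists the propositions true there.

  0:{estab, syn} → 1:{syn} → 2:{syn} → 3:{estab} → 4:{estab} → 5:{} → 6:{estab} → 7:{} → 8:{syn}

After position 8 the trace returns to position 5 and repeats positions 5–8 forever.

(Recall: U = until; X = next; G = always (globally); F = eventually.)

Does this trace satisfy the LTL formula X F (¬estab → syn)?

Satisfied

The position after 0 is 1; F (¬estab → syn) is true there.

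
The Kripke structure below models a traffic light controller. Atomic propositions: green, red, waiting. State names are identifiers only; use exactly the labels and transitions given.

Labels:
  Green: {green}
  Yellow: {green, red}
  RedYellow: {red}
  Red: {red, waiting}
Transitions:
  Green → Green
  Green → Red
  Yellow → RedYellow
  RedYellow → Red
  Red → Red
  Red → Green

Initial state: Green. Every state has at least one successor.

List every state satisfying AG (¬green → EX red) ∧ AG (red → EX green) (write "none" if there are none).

States satisfying ¬green → EX red: {Green, Yellow, RedYellow, Red}.
States satisfying AG (¬green → EX red): {Green, Yellow, RedYellow, Red}.
States satisfying red → EX green: {Green, Red}.
States satisfying AG (red → EX green): {Green, Red}.
States satisfying AG (¬green → EX red) ∧ AG (red → EX green): {Green, Red}.

{Green, Red}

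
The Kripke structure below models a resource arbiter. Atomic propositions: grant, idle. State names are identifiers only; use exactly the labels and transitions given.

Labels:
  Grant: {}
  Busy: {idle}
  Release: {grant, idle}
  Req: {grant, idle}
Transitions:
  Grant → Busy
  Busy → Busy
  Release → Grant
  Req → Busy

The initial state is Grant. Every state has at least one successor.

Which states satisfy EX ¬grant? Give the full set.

States satisfying ¬grant: {Grant, Busy}.
States satisfying EX ¬grant: {Grant, Busy, Release, Req}.

{Grant, Busy, Release, Req}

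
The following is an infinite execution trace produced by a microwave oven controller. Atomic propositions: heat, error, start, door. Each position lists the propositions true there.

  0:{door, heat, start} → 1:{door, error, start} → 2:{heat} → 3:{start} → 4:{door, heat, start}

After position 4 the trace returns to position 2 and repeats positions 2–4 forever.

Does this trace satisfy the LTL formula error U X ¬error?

Violated

Walking from position 0: at position 0, X ¬error has not yet held and error fails, so error U X ¬error is false.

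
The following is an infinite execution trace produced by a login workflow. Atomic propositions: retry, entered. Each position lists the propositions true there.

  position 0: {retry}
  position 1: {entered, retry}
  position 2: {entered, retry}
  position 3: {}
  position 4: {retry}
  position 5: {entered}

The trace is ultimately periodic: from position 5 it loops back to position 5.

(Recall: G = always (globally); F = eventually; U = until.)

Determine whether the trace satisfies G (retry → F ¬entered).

retry → F ¬entered holds at every position 0..5, and those are all positions ever visited, so G (retry → F ¬entered) holds.
Positions where retry holds: 0, 1, 2, 4.
Check F ¬entered at each: 0→ok, 1→ok, 2→ok, 4→ok.

Holds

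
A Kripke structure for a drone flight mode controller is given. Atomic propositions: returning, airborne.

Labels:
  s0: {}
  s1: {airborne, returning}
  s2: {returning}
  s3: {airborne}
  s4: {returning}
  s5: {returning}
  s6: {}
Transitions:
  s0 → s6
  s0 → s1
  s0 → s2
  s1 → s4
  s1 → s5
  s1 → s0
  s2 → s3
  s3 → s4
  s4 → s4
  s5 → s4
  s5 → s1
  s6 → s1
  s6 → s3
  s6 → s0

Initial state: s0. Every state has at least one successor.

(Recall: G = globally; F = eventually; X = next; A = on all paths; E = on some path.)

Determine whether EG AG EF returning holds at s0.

Holds

States satisfying AG EF returning: {s0, s1, s2, s3, s4, s5, s6}.
States satisfying EG AG EF returning: {s0, s1, s2, s3, s4, s5, s6}.
s0 ∈ Sat(EG AG EF returning).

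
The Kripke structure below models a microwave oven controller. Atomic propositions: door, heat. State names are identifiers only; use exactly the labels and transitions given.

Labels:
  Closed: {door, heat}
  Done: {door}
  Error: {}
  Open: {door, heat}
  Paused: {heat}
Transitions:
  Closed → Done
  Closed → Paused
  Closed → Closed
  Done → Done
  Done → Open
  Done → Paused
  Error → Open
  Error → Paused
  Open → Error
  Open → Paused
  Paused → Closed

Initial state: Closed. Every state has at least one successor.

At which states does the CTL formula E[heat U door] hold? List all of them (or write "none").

{Closed, Done, Open, Paused}

States satisfying heat: {Closed, Open, Paused}.
States satisfying door: {Closed, Done, Open}.
States satisfying E[heat U door]: {Closed, Done, Open, Paused}.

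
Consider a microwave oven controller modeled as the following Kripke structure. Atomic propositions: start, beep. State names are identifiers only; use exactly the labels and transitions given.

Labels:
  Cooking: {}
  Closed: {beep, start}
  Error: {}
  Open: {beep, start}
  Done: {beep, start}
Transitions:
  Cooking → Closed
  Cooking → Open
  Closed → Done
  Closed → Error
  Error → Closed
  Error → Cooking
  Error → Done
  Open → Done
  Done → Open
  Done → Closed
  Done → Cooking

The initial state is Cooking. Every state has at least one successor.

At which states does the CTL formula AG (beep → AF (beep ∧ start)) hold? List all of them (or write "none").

{Cooking, Closed, Error, Open, Done}

States satisfying beep → AF (beep ∧ start): {Cooking, Closed, Error, Open, Done}.
States satisfying AG (beep → AF (beep ∧ start)): {Cooking, Closed, Error, Open, Done}.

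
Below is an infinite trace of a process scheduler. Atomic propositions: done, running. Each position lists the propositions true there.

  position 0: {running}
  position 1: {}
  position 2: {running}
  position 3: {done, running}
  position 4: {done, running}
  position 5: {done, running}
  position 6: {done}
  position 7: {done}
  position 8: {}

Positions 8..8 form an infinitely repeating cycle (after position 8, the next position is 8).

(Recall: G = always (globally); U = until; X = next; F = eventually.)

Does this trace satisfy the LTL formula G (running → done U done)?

Does not hold

running → done U done must hold at every position from 0 onward. It fails at position 0, so G (running → done U done) is false.
Positions where running holds: 0, 2, 3, 4, 5.
Check done U done at each: 0→fails, 2→fails, 3→ok, 4→ok, 5→ok.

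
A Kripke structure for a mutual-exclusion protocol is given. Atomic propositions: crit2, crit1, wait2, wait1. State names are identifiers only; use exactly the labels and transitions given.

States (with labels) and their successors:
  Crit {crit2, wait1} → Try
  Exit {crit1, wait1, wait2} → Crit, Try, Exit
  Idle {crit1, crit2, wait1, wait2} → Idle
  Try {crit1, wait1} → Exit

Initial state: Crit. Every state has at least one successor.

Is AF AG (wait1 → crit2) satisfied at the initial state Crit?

No

States satisfying AG (wait1 → crit2): {Idle}.
States satisfying AF AG (wait1 → crit2): {Idle}.
There is a path from Crit along which AG (wait1 → crit2) never holds.
Crit ∉ Sat(AF AG (wait1 → crit2)).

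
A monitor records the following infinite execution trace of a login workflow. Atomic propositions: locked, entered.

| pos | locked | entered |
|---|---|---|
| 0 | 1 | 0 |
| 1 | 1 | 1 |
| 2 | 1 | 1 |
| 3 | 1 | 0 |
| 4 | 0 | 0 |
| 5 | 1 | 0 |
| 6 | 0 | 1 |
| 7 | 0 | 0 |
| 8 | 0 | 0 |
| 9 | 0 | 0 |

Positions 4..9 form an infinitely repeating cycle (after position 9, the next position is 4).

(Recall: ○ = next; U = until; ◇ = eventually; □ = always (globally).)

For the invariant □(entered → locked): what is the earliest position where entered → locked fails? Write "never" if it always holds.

Check entered → locked at each position in order: 0 ✓, 1 ✓, 2 ✓, 3 ✓, 4 ✓, 5 ✓.
At position 6 the labels are {entered}, so entered → locked is false there. This is the first violation.

6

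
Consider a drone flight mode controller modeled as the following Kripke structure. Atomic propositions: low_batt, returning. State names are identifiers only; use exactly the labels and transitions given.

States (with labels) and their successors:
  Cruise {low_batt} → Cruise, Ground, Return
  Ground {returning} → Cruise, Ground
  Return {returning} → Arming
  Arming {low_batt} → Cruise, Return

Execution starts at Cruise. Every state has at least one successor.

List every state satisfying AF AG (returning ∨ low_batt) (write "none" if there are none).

States satisfying AG (returning ∨ low_batt): {Cruise, Ground, Return, Arming}.
States satisfying AF AG (returning ∨ low_batt): {Cruise, Ground, Return, Arming}.

{Cruise, Ground, Return, Arming}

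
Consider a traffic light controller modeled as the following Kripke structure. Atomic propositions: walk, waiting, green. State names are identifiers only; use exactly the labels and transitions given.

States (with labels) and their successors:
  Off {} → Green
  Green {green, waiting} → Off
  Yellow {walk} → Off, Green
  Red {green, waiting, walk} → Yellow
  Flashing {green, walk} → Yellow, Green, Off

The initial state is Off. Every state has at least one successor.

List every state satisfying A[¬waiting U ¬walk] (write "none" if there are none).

States satisfying ¬waiting: {Off, Yellow, Flashing}.
States satisfying ¬walk: {Off, Green}.
States satisfying A[¬waiting U ¬walk]: {Off, Green, Yellow, Flashing}.

{Off, Green, Yellow, Flashing}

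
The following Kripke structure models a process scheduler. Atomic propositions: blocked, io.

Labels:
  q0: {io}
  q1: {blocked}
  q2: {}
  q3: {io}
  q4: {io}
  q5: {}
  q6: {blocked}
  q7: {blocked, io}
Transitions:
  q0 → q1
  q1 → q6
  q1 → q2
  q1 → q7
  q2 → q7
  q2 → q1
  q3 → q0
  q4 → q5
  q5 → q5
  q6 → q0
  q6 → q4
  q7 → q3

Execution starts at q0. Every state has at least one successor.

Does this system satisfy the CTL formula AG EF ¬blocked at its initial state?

Holds

States satisfying EF ¬blocked: {q0, q1, q2, q3, q4, q5, q6, q7}.
States satisfying AG EF ¬blocked: {q0, q1, q2, q3, q4, q5, q6, q7}.
Every state reachable from q0 satisfies EF ¬blocked.
q0 ∈ Sat(AG EF ¬blocked).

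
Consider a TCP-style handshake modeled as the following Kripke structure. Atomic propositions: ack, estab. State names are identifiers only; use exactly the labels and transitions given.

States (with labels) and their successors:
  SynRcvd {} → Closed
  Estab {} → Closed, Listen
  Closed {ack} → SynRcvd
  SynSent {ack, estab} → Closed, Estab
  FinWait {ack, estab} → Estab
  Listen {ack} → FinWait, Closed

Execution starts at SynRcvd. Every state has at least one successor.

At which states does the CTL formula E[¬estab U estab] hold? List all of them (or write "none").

States satisfying ¬estab: {SynRcvd, Estab, Closed, Listen}.
States satisfying estab: {SynSent, FinWait}.
States satisfying E[¬estab U estab]: {Estab, SynSent, FinWait, Listen}.

{Estab, SynSent, FinWait, Listen}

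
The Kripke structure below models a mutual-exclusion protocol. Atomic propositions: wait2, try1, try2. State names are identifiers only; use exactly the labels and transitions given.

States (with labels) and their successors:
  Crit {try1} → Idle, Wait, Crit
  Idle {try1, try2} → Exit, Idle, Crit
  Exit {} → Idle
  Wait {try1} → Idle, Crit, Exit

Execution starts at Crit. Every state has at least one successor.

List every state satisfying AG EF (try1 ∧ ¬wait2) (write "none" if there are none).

{Crit, Idle, Exit, Wait}

States satisfying EF (try1 ∧ ¬wait2): {Crit, Idle, Exit, Wait}.
States satisfying AG EF (try1 ∧ ¬wait2): {Crit, Idle, Exit, Wait}.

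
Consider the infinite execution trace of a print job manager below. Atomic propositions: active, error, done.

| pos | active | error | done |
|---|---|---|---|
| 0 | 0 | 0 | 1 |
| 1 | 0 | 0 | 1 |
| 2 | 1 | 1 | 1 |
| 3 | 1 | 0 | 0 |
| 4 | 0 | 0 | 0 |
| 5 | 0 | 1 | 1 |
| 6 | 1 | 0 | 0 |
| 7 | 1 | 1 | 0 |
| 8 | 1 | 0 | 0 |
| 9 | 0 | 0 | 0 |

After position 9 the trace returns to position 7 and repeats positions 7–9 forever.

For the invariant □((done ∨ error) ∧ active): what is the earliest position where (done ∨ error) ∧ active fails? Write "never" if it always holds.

At position 0 the labels are {done}, so (done ∨ error) ∧ active is false there. This is the first violation.

0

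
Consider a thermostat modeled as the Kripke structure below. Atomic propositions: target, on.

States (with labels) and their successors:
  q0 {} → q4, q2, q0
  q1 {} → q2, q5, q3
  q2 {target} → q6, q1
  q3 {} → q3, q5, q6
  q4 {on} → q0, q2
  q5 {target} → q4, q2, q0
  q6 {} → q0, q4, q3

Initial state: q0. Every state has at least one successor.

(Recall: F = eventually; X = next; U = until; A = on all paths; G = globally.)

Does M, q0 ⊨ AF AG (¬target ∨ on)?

States satisfying AG (¬target ∨ on): ∅.
States satisfying AF AG (¬target ∨ on): ∅.
There is a path from q0 along which AG (¬target ∨ on) never holds.
q0 ∉ Sat(AF AG (¬target ∨ on)).

No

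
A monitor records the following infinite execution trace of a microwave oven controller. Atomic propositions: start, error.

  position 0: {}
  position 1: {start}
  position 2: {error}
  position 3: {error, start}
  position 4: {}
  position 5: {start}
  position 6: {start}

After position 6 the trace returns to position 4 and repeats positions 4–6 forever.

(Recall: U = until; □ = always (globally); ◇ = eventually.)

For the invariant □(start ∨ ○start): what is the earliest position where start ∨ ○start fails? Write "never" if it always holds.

never

start ∨ ○start holds at every position 0..6, and those are all the positions the trace ever visits, so the invariant □(start ∨ ○start) is never violated.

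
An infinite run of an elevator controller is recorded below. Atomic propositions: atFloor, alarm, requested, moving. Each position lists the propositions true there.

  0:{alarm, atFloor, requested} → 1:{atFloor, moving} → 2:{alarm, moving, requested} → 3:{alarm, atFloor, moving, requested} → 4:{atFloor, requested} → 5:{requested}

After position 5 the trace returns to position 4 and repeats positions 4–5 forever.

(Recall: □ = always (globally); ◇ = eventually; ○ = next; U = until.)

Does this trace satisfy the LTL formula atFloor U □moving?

Violated

Walking from position 0: at position 2, □moving has not yet held and atFloor fails, so atFloor U □moving is false.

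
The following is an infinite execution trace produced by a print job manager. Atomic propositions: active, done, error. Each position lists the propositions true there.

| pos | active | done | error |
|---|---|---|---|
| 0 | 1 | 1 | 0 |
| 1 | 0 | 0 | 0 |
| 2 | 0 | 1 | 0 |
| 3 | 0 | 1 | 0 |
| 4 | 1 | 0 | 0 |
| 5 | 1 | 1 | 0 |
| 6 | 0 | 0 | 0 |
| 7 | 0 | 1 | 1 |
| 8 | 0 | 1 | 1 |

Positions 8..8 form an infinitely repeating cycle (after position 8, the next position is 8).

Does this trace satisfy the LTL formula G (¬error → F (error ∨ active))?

Yes

¬error → F (error ∨ active) holds at every position 0..8, and those are all positions ever visited, so G (¬error → F (error ∨ active)) holds.
Positions where ¬error holds: 0, 1, 2, 3, 4, 5, 6.
Check F (error ∨ active) at each: 0→ok, 1→ok, 2→ok, 3→ok, 4→ok, 5→ok, 6→ok.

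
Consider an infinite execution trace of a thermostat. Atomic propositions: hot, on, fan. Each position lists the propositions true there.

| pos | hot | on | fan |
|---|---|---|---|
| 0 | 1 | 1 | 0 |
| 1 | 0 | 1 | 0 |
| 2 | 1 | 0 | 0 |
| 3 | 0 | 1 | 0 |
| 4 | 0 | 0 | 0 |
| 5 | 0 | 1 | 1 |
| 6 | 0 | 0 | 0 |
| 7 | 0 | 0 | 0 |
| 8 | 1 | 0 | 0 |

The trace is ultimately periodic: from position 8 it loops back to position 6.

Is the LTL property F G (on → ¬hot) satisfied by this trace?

G (on → ¬hot) holds at position 1, which is reachable from 0, so F G (on → ¬hot) holds.

Holds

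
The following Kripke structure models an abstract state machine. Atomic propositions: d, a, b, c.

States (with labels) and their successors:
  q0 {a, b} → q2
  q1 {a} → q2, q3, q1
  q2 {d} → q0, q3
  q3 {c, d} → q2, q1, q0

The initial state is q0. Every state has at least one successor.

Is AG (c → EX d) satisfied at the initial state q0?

Yes

States satisfying c → EX d: {q0, q1, q2, q3}.
States satisfying AG (c → EX d): {q0, q1, q2, q3}.
Every state reachable from q0 satisfies c → EX d.
q0 ∈ Sat(AG (c → EX d)).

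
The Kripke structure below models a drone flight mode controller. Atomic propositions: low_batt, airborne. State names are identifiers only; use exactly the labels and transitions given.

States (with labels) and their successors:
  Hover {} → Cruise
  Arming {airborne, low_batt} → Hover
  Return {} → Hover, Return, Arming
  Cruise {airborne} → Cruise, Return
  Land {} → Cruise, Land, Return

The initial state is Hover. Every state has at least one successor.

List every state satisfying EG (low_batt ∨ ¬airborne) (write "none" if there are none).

States satisfying low_batt ∨ ¬airborne: {Hover, Arming, Return, Land}.
States satisfying EG (low_batt ∨ ¬airborne): {Return, Land}.

{Return, Land}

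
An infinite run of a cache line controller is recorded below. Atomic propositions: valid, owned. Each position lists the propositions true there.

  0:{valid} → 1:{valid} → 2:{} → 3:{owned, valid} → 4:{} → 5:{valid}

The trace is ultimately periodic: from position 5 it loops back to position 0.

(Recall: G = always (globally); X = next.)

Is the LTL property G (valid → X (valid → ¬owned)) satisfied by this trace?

valid → X (valid → ¬owned) holds at every position 0..5, and those are all positions ever visited, so G (valid → X (valid → ¬owned)) holds.
Positions where valid holds: 0, 1, 3, 5.
Check X (valid → ¬owned) at each: 0→ok, 1→ok, 3→ok, 5→ok.

Yes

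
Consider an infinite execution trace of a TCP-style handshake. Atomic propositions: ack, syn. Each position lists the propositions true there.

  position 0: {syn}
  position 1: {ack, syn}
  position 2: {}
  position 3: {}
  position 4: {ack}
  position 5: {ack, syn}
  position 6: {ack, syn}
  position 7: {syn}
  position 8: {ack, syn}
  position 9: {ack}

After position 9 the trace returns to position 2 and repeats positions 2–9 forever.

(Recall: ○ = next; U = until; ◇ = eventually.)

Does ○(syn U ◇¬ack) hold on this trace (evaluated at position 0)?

Yes

The position after 0 is 1; syn U ◇¬ack is true there.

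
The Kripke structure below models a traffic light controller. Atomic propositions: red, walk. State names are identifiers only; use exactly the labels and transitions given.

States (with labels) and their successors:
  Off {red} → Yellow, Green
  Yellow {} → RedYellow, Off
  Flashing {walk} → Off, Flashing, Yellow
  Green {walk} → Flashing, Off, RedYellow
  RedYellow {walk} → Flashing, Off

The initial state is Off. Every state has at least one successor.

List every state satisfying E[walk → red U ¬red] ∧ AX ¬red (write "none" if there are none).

States satisfying walk → red: {Off, Yellow}.
States satisfying ¬red: {Yellow, Flashing, Green, RedYellow}.
States satisfying E[walk → red U ¬red]: {Off, Yellow, Flashing, Green, RedYellow}.
States satisfying AX ¬red: {Off}.
States satisfying E[walk → red U ¬red] ∧ AX ¬red: {Off}.

{Off}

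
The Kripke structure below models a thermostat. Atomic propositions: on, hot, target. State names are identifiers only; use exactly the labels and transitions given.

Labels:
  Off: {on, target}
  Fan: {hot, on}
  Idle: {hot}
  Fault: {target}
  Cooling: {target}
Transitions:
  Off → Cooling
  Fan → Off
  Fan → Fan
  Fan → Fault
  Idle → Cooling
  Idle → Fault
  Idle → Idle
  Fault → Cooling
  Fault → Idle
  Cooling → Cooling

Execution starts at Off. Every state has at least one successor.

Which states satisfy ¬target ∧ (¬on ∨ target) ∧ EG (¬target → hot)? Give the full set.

States satisfying ¬target: {Fan, Idle}.
States satisfying ¬on: {Idle, Fault, Cooling}.
States satisfying ¬on ∨ target: {Off, Idle, Fault, Cooling}.
States satisfying ¬target ∧ (¬on ∨ target): {Idle}.
States satisfying ¬target → hot: {Off, Fan, Idle, Fault, Cooling}.
States satisfying EG (¬target → hot): {Off, Fan, Idle, Fault, Cooling}.
States satisfying ¬target ∧ (¬on ∨ target) ∧ EG (¬target → hot): {Idle}.

{Idle}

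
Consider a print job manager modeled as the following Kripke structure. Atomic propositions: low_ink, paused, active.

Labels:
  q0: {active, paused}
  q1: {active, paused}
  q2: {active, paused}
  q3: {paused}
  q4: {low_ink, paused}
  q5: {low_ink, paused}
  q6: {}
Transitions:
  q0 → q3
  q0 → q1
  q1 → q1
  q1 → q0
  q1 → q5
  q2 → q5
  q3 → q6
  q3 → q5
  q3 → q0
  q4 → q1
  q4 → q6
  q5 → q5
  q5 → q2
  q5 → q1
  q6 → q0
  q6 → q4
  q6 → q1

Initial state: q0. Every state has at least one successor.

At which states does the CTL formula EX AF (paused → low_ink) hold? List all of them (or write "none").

{q1, q2, q3, q4, q5, q6}

States satisfying AF (paused → low_ink): {q2, q4, q5, q6}.
States satisfying EX AF (paused → low_ink): {q1, q2, q3, q4, q5, q6}.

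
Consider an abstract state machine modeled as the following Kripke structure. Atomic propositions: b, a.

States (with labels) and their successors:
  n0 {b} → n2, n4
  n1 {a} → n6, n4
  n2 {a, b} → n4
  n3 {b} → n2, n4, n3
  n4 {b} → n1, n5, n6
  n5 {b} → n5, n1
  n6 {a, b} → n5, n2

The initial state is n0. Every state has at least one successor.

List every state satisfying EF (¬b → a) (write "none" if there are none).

States satisfying ¬b → a: {n0, n1, n2, n3, n4, n5, n6}.
States satisfying EF (¬b → a): {n0, n1, n2, n3, n4, n5, n6}.

{n0, n1, n2, n3, n4, n5, n6}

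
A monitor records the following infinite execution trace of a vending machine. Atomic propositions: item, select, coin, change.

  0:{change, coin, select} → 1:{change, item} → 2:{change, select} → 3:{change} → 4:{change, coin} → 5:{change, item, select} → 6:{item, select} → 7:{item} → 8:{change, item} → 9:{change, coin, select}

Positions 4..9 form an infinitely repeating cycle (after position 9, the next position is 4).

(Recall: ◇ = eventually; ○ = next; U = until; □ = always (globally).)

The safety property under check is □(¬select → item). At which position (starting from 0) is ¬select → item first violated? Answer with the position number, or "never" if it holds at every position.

Check ¬select → item at each position in order: 0 ✓, 1 ✓, 2 ✓.
At position 3 the labels are {change}, so ¬select → item is false there. This is the first violation.

3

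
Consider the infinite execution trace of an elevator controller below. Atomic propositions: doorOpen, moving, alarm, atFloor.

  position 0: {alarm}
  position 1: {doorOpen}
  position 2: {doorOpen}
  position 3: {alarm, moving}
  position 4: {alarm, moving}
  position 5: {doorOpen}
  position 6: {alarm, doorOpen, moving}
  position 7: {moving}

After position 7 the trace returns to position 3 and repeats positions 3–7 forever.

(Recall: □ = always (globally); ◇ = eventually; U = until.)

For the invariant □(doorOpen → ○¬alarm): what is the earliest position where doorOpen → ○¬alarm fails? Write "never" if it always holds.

Check doorOpen → ○¬alarm at each position in order: 0 ✓, 1 ✓.
At position 2 the labels are {doorOpen} and the next position 3 has {alarm, moving}, so doorOpen → ○¬alarm is false there. This is the first violation.

2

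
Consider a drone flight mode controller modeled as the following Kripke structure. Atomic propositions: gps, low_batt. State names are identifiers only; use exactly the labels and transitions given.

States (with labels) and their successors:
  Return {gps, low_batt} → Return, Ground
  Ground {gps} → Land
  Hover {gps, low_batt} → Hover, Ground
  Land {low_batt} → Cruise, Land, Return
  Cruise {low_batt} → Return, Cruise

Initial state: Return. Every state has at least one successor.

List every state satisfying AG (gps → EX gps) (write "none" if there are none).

none

States satisfying gps → EX gps: {Return, Hover, Land, Cruise}.
States satisfying AG (gps → EX gps): ∅.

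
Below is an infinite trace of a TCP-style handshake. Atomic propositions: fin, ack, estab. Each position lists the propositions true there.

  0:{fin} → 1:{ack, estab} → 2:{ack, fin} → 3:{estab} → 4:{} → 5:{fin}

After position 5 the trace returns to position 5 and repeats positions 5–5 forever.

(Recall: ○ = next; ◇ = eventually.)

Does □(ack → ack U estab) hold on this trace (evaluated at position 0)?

ack → ack U estab holds at every position 0..5, and those are all positions ever visited, so □(ack → ack U estab) holds.
Positions where ack holds: 1, 2.
Check ack U estab at each: 1→ok, 2→ok.

Satisfied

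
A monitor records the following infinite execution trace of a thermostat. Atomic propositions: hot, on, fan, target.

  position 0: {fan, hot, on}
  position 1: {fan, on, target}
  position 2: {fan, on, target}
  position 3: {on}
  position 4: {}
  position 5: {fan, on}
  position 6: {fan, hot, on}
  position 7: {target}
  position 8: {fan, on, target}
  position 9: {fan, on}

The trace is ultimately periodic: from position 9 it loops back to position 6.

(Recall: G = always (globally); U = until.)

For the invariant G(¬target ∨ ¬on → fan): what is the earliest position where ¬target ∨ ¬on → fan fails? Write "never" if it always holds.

Check ¬target ∨ ¬on → fan at each position in order: 0 ✓, 1 ✓, 2 ✓.
At position 3 the labels are {on}, so ¬target ∨ ¬on → fan is false there. This is the first violation.

3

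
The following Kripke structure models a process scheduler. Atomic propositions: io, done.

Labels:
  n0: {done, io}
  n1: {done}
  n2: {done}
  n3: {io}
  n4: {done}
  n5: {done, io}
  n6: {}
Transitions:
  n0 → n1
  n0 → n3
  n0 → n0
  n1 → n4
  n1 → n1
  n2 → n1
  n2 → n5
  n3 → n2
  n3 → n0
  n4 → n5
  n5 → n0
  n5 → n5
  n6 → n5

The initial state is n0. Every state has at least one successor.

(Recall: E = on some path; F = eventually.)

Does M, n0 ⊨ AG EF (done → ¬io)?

Yes

States satisfying EF (done → ¬io): {n0, n1, n2, n3, n4, n5, n6}.
States satisfying AG EF (done → ¬io): {n0, n1, n2, n3, n4, n5, n6}.
Every state reachable from n0 satisfies EF (done → ¬io).
n0 ∈ Sat(AG EF (done → ¬io)).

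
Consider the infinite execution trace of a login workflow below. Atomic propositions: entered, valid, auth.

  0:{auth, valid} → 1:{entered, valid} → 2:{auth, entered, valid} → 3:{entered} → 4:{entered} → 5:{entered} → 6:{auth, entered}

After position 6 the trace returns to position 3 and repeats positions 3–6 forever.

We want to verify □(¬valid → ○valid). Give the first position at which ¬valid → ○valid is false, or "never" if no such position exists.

Check ¬valid → ○valid at each position in order: 0 ✓, 1 ✓, 2 ✓.
At position 3 the labels are {entered} and the next position 4 has {entered}, so ¬valid → ○valid is false there. This is the first violation.

3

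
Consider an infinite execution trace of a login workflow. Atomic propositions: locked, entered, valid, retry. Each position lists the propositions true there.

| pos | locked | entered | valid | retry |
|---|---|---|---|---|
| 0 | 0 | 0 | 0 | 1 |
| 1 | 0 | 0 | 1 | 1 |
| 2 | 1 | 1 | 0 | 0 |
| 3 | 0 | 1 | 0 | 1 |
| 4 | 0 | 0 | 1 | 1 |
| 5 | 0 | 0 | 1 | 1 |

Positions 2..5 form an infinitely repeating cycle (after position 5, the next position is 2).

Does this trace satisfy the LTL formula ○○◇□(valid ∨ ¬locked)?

No

The position after 0 is 1; ○◇□(valid ∨ ¬locked) is false there.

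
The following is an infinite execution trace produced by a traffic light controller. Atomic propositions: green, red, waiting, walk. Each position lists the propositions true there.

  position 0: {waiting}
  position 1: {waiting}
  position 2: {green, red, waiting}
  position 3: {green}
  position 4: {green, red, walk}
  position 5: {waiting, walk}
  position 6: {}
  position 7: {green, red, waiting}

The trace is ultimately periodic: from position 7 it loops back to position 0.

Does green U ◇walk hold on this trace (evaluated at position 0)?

Holds

Walking from position 0: ◇walk first holds at position 0, and green holds at every earlier position along the way, so green U ◇walk holds.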